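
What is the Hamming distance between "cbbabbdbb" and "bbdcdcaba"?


Comparing "cbbabbdbb" and "bbdcdcaba" position by position:
  Position 0: 'c' vs 'b' => differ
  Position 1: 'b' vs 'b' => same
  Position 2: 'b' vs 'd' => differ
  Position 3: 'a' vs 'c' => differ
  Position 4: 'b' vs 'd' => differ
  Position 5: 'b' vs 'c' => differ
  Position 6: 'd' vs 'a' => differ
  Position 7: 'b' vs 'b' => same
  Position 8: 'b' vs 'a' => differ
Total differences (Hamming distance): 7

7


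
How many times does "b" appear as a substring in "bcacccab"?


Searching for "b" in "bcacccab"
Scanning each position:
  Position 0: "b" => MATCH
  Position 1: "c" => no
  Position 2: "a" => no
  Position 3: "c" => no
  Position 4: "c" => no
  Position 5: "c" => no
  Position 6: "a" => no
  Position 7: "b" => MATCH
Total occurrences: 2

2


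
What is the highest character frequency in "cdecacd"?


Input: cdecacd
Character counts:
  'a': 1
  'c': 3
  'd': 2
  'e': 1
Maximum frequency: 3

3


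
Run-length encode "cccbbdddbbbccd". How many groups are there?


Input: cccbbdddbbbccd
Scanning for consecutive runs:
  Group 1: 'c' x 3 (positions 0-2)
  Group 2: 'b' x 2 (positions 3-4)
  Group 3: 'd' x 3 (positions 5-7)
  Group 4: 'b' x 3 (positions 8-10)
  Group 5: 'c' x 2 (positions 11-12)
  Group 6: 'd' x 1 (positions 13-13)
Total groups: 6

6


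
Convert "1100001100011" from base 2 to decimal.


Input: "1100001100011" in base 2
Positional expansion:
  Digit '1' (value 1) x 2^12 = 4096
  Digit '1' (value 1) x 2^11 = 2048
  Digit '0' (value 0) x 2^10 = 0
  Digit '0' (value 0) x 2^9 = 0
  Digit '0' (value 0) x 2^8 = 0
  Digit '0' (value 0) x 2^7 = 0
  Digit '1' (value 1) x 2^6 = 64
  Digit '1' (value 1) x 2^5 = 32
  Digit '0' (value 0) x 2^4 = 0
  Digit '0' (value 0) x 2^3 = 0
  Digit '0' (value 0) x 2^2 = 0
  Digit '1' (value 1) x 2^1 = 2
  Digit '1' (value 1) x 2^0 = 1
Sum = 6243

6243


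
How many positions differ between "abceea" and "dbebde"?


Comparing "abceea" and "dbebde" position by position:
  Position 0: 'a' vs 'd' => DIFFER
  Position 1: 'b' vs 'b' => same
  Position 2: 'c' vs 'e' => DIFFER
  Position 3: 'e' vs 'b' => DIFFER
  Position 4: 'e' vs 'd' => DIFFER
  Position 5: 'a' vs 'e' => DIFFER
Positions that differ: 5

5


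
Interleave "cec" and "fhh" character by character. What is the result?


Interleaving "cec" and "fhh":
  Position 0: 'c' from first, 'f' from second => "cf"
  Position 1: 'e' from first, 'h' from second => "eh"
  Position 2: 'c' from first, 'h' from second => "ch"
Result: cfehch

cfehch


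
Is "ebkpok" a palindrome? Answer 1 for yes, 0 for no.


Input: ebkpok
Reversed: kopkbe
  Compare pos 0 ('e') with pos 5 ('k'): MISMATCH
  Compare pos 1 ('b') with pos 4 ('o'): MISMATCH
  Compare pos 2 ('k') with pos 3 ('p'): MISMATCH
Result: not a palindrome

0


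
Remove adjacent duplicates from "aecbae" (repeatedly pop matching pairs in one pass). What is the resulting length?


Input: aecbae
Stack-based adjacent duplicate removal:
  Read 'a': push. Stack: a
  Read 'e': push. Stack: ae
  Read 'c': push. Stack: aec
  Read 'b': push. Stack: aecb
  Read 'a': push. Stack: aecba
  Read 'e': push. Stack: aecbae
Final stack: "aecbae" (length 6)

6


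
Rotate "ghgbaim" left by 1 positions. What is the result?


Input: "ghgbaim", rotate left by 1
First 1 characters: "g"
Remaining characters: "hgbaim"
Concatenate remaining + first: "hgbaim" + "g" = "hgbaimg"

hgbaimg


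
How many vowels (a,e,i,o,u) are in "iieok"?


Input: iieok
Checking each character:
  'i' at position 0: vowel (running total: 1)
  'i' at position 1: vowel (running total: 2)
  'e' at position 2: vowel (running total: 3)
  'o' at position 3: vowel (running total: 4)
  'k' at position 4: consonant
Total vowels: 4

4


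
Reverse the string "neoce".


Input: neoce
Reading characters right to left:
  Position 4: 'e'
  Position 3: 'c'
  Position 2: 'o'
  Position 1: 'e'
  Position 0: 'n'
Reversed: ecoen

ecoen


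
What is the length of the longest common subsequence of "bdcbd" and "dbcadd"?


LCS of "bdcbd" and "dbcadd"
DP table:
           d    b    c    a    d    d
      0    0    0    0    0    0    0
  b   0    0    1    1    1    1    1
  d   0    1    1    1    1    2    2
  c   0    1    1    2    2    2    2
  b   0    1    2    2    2    2    2
  d   0    1    2    2    2    3    3
LCS length = dp[5][6] = 3

3


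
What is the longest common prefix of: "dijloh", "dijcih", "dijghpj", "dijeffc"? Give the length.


Words: dijloh, dijcih, dijghpj, dijeffc
  Position 0: all 'd' => match
  Position 1: all 'i' => match
  Position 2: all 'j' => match
  Position 3: ('l', 'c', 'g', 'e') => mismatch, stop
LCP = "dij" (length 3)

3


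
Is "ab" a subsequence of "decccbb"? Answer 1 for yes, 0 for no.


Check if "ab" is a subsequence of "decccbb"
Greedy scan:
  Position 0 ('d'): no match needed
  Position 1 ('e'): no match needed
  Position 2 ('c'): no match needed
  Position 3 ('c'): no match needed
  Position 4 ('c'): no match needed
  Position 5 ('b'): no match needed
  Position 6 ('b'): no match needed
Only matched 0/2 characters => not a subsequence

0


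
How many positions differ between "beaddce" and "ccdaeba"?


Comparing "beaddce" and "ccdaeba" position by position:
  Position 0: 'b' vs 'c' => DIFFER
  Position 1: 'e' vs 'c' => DIFFER
  Position 2: 'a' vs 'd' => DIFFER
  Position 3: 'd' vs 'a' => DIFFER
  Position 4: 'd' vs 'e' => DIFFER
  Position 5: 'c' vs 'b' => DIFFER
  Position 6: 'e' vs 'a' => DIFFER
Positions that differ: 7

7


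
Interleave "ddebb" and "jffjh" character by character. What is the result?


Interleaving "ddebb" and "jffjh":
  Position 0: 'd' from first, 'j' from second => "dj"
  Position 1: 'd' from first, 'f' from second => "df"
  Position 2: 'e' from first, 'f' from second => "ef"
  Position 3: 'b' from first, 'j' from second => "bj"
  Position 4: 'b' from first, 'h' from second => "bh"
Result: djdfefbjbh

djdfefbjbh


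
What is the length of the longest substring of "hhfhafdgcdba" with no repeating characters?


Input: "hhfhafdgcdba"
Sliding window (track last position of each char):
  Position 0 ('h'): window [0,0] length 1 -- new best
  Position 1 ('h'): repeat (last at 0), move window start to 1
  Position 1 ('h'): window [1,1] length 1
  Position 2 ('f'): window [1,2] length 2 -- new best
  Position 3 ('h'): repeat (last at 1), move window start to 2
  Position 3 ('h'): window [2,3] length 2
  Position 4 ('a'): window [2,4] length 3 -- new best
  Position 5 ('f'): repeat (last at 2), move window start to 3
  Position 5 ('f'): window [3,5] length 3
  Position 6 ('d'): window [3,6] length 4 -- new best
  Position 7 ('g'): window [3,7] length 5 -- new best
  Position 8 ('c'): window [3,8] length 6 -- new best
  Position 9 ('d'): repeat (last at 6), move window start to 7
  Position 9 ('d'): window [7,9] length 3
  Position 10 ('b'): window [7,10] length 4
  Position 11 ('a'): window [7,11] length 5
Longest substring with no repeats: "hafdgc" with length 6

6


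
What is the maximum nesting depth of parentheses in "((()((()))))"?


Input: "((()((()))))"
Tracking depth:
  Position 0 '(': depth becomes 1
  Position 1 '(': depth becomes 2
  Position 2 '(': depth becomes 3
  Position 3 ')': depth becomes 2
  Position 4 '(': depth becomes 3
  Position 5 '(': depth becomes 4
  Position 6 '(': depth becomes 5
  Position 7 ')': depth becomes 4
  Position 8 ')': depth becomes 3
  Position 9 ')': depth becomes 2
  Position 10 ')': depth becomes 1
  Position 11 ')': depth becomes 0
Maximum depth reached: 5

5


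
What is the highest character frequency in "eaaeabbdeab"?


Input: eaaeabbdeab
Character counts:
  'a': 4
  'b': 3
  'd': 1
  'e': 3
Maximum frequency: 4

4


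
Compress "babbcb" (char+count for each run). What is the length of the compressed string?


Input: babbcb
Runs:
  'b' x 1 => "b1"
  'a' x 1 => "a1"
  'b' x 2 => "b2"
  'c' x 1 => "c1"
  'b' x 1 => "b1"
Compressed: "b1a1b2c1b1"
Compressed length: 10

10


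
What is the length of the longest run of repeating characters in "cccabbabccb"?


Input: "cccabbabccb"
Scanning for longest run:
  Position 1 ('c'): continues run of 'c', length=2
  Position 2 ('c'): continues run of 'c', length=3
  Position 3 ('a'): new char, reset run to 1
  Position 4 ('b'): new char, reset run to 1
  Position 5 ('b'): continues run of 'b', length=2
  Position 6 ('a'): new char, reset run to 1
  Position 7 ('b'): new char, reset run to 1
  Position 8 ('c'): new char, reset run to 1
  Position 9 ('c'): continues run of 'c', length=2
  Position 10 ('b'): new char, reset run to 1
Longest run: 'c' with length 3

3


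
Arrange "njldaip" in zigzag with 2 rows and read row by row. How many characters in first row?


Zigzag "njldaip" into 2 rows:
Placing characters:
  'n' => row 0
  'j' => row 1
  'l' => row 0
  'd' => row 1
  'a' => row 0
  'i' => row 1
  'p' => row 0
Rows:
  Row 0: "nlap"
  Row 1: "jdi"
First row length: 4

4


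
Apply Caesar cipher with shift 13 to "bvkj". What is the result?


Caesar cipher: shift "bvkj" by 13
  'b' (pos 1) + 13 = pos 14 = 'o'
  'v' (pos 21) + 13 = pos 8 = 'i'
  'k' (pos 10) + 13 = pos 23 = 'x'
  'j' (pos 9) + 13 = pos 22 = 'w'
Result: oixw

oixw


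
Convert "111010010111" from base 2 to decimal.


Input: "111010010111" in base 2
Positional expansion:
  Digit '1' (value 1) x 2^11 = 2048
  Digit '1' (value 1) x 2^10 = 1024
  Digit '1' (value 1) x 2^9 = 512
  Digit '0' (value 0) x 2^8 = 0
  Digit '1' (value 1) x 2^7 = 128
  Digit '0' (value 0) x 2^6 = 0
  Digit '0' (value 0) x 2^5 = 0
  Digit '1' (value 1) x 2^4 = 16
  Digit '0' (value 0) x 2^3 = 0
  Digit '1' (value 1) x 2^2 = 4
  Digit '1' (value 1) x 2^1 = 2
  Digit '1' (value 1) x 2^0 = 1
Sum = 3735

3735


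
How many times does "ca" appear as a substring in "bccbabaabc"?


Searching for "ca" in "bccbabaabc"
Scanning each position:
  Position 0: "bc" => no
  Position 1: "cc" => no
  Position 2: "cb" => no
  Position 3: "ba" => no
  Position 4: "ab" => no
  Position 5: "ba" => no
  Position 6: "aa" => no
  Position 7: "ab" => no
  Position 8: "bc" => no
Total occurrences: 0

0


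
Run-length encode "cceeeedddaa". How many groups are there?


Input: cceeeedddaa
Scanning for consecutive runs:
  Group 1: 'c' x 2 (positions 0-1)
  Group 2: 'e' x 4 (positions 2-5)
  Group 3: 'd' x 3 (positions 6-8)
  Group 4: 'a' x 2 (positions 9-10)
Total groups: 4

4


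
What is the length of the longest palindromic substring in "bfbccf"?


Input: "bfbccf"
Checking substrings for palindromes:
  [0:3] "bfb" (len 3) => palindrome
  [3:5] "cc" (len 2) => palindrome
Longest palindromic substring: "bfb" with length 3

3


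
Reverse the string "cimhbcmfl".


Input: cimhbcmfl
Reading characters right to left:
  Position 8: 'l'
  Position 7: 'f'
  Position 6: 'm'
  Position 5: 'c'
  Position 4: 'b'
  Position 3: 'h'
  Position 2: 'm'
  Position 1: 'i'
  Position 0: 'c'
Reversed: lfmcbhmic

lfmcbhmic


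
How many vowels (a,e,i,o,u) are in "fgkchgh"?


Input: fgkchgh
Checking each character:
  'f' at position 0: consonant
  'g' at position 1: consonant
  'k' at position 2: consonant
  'c' at position 3: consonant
  'h' at position 4: consonant
  'g' at position 5: consonant
  'h' at position 6: consonant
Total vowels: 0

0


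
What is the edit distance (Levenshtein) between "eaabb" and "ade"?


Computing edit distance: "eaabb" -> "ade"
DP table:
           a    d    e
      0    1    2    3
  e   1    1    2    2
  a   2    1    2    3
  a   3    2    2    3
  b   4    3    3    3
  b   5    4    4    4
Edit distance = dp[5][3] = 4

4


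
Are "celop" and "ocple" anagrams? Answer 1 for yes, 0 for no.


Strings: "celop", "ocple"
Sorted first:  celop
Sorted second: celop
Sorted forms match => anagrams

1


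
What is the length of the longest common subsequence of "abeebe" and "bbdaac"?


LCS of "abeebe" and "bbdaac"
DP table:
           b    b    d    a    a    c
      0    0    0    0    0    0    0
  a   0    0    0    0    1    1    1
  b   0    1    1    1    1    1    1
  e   0    1    1    1    1    1    1
  e   0    1    1    1    1    1    1
  b   0    1    2    2    2    2    2
  e   0    1    2    2    2    2    2
LCS length = dp[6][6] = 2

2


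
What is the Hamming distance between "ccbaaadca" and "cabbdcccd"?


Comparing "ccbaaadca" and "cabbdcccd" position by position:
  Position 0: 'c' vs 'c' => same
  Position 1: 'c' vs 'a' => differ
  Position 2: 'b' vs 'b' => same
  Position 3: 'a' vs 'b' => differ
  Position 4: 'a' vs 'd' => differ
  Position 5: 'a' vs 'c' => differ
  Position 6: 'd' vs 'c' => differ
  Position 7: 'c' vs 'c' => same
  Position 8: 'a' vs 'd' => differ
Total differences (Hamming distance): 6

6


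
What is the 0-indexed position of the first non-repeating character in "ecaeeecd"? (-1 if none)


Input: ecaeeecd
Character frequencies:
  'a': 1
  'c': 2
  'd': 1
  'e': 4
Scanning left to right for freq == 1:
  Position 0 ('e'): freq=4, skip
  Position 1 ('c'): freq=2, skip
  Position 2 ('a'): unique! => answer = 2

2


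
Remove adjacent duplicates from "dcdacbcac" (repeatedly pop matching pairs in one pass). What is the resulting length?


Input: dcdacbcac
Stack-based adjacent duplicate removal:
  Read 'd': push. Stack: d
  Read 'c': push. Stack: dc
  Read 'd': push. Stack: dcd
  Read 'a': push. Stack: dcda
  Read 'c': push. Stack: dcdac
  Read 'b': push. Stack: dcdacb
  Read 'c': push. Stack: dcdacbc
  Read 'a': push. Stack: dcdacbca
  Read 'c': push. Stack: dcdacbcac
Final stack: "dcdacbcac" (length 9)

9


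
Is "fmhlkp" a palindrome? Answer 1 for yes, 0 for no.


Input: fmhlkp
Reversed: pklhmf
  Compare pos 0 ('f') with pos 5 ('p'): MISMATCH
  Compare pos 1 ('m') with pos 4 ('k'): MISMATCH
  Compare pos 2 ('h') with pos 3 ('l'): MISMATCH
Result: not a palindrome

0


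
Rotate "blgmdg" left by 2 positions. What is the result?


Input: "blgmdg", rotate left by 2
First 2 characters: "bl"
Remaining characters: "gmdg"
Concatenate remaining + first: "gmdg" + "bl" = "gmdgbl"

gmdgbl


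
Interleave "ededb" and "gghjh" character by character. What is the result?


Interleaving "ededb" and "gghjh":
  Position 0: 'e' from first, 'g' from second => "eg"
  Position 1: 'd' from first, 'g' from second => "dg"
  Position 2: 'e' from first, 'h' from second => "eh"
  Position 3: 'd' from first, 'j' from second => "dj"
  Position 4: 'b' from first, 'h' from second => "bh"
Result: egdgehdjbh

egdgehdjbh


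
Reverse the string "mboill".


Input: mboill
Reading characters right to left:
  Position 5: 'l'
  Position 4: 'l'
  Position 3: 'i'
  Position 2: 'o'
  Position 1: 'b'
  Position 0: 'm'
Reversed: lliobm

lliobm


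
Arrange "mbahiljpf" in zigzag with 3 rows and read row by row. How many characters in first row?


Zigzag "mbahiljpf" into 3 rows:
Placing characters:
  'm' => row 0
  'b' => row 1
  'a' => row 2
  'h' => row 1
  'i' => row 0
  'l' => row 1
  'j' => row 2
  'p' => row 1
  'f' => row 0
Rows:
  Row 0: "mif"
  Row 1: "bhlp"
  Row 2: "aj"
First row length: 3

3


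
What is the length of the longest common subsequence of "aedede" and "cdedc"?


LCS of "aedede" and "cdedc"
DP table:
           c    d    e    d    c
      0    0    0    0    0    0
  a   0    0    0    0    0    0
  e   0    0    0    1    1    1
  d   0    0    1    1    2    2
  e   0    0    1    2    2    2
  d   0    0    1    2    3    3
  e   0    0    1    2    3    3
LCS length = dp[6][5] = 3

3


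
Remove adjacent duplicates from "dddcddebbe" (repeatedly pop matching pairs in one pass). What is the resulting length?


Input: dddcddebbe
Stack-based adjacent duplicate removal:
  Read 'd': push. Stack: d
  Read 'd': matches stack top 'd' => pop. Stack: (empty)
  Read 'd': push. Stack: d
  Read 'c': push. Stack: dc
  Read 'd': push. Stack: dcd
  Read 'd': matches stack top 'd' => pop. Stack: dc
  Read 'e': push. Stack: dce
  Read 'b': push. Stack: dceb
  Read 'b': matches stack top 'b' => pop. Stack: dce
  Read 'e': matches stack top 'e' => pop. Stack: dc
Final stack: "dc" (length 2)

2


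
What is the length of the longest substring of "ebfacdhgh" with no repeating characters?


Input: "ebfacdhgh"
Sliding window (track last position of each char):
  Position 0 ('e'): window [0,0] length 1 -- new best
  Position 1 ('b'): window [0,1] length 2 -- new best
  Position 2 ('f'): window [0,2] length 3 -- new best
  Position 3 ('a'): window [0,3] length 4 -- new best
  Position 4 ('c'): window [0,4] length 5 -- new best
  Position 5 ('d'): window [0,5] length 6 -- new best
  Position 6 ('h'): window [0,6] length 7 -- new best
  Position 7 ('g'): window [0,7] length 8 -- new best
  Position 8 ('h'): repeat (last at 6), move window start to 7
  Position 8 ('h'): window [7,8] length 2
Longest substring with no repeats: "ebfacdhg" with length 8

8


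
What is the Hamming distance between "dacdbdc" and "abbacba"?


Comparing "dacdbdc" and "abbacba" position by position:
  Position 0: 'd' vs 'a' => differ
  Position 1: 'a' vs 'b' => differ
  Position 2: 'c' vs 'b' => differ
  Position 3: 'd' vs 'a' => differ
  Position 4: 'b' vs 'c' => differ
  Position 5: 'd' vs 'b' => differ
  Position 6: 'c' vs 'a' => differ
Total differences (Hamming distance): 7

7


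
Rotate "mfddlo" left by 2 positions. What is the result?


Input: "mfddlo", rotate left by 2
First 2 characters: "mf"
Remaining characters: "ddlo"
Concatenate remaining + first: "ddlo" + "mf" = "ddlomf"

ddlomf


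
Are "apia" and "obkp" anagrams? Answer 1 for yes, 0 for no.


Strings: "apia", "obkp"
Sorted first:  aaip
Sorted second: bkop
Differ at position 0: 'a' vs 'b' => not anagrams

0


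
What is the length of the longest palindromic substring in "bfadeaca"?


Input: "bfadeaca"
Checking substrings for palindromes:
  [5:8] "aca" (len 3) => palindrome
Longest palindromic substring: "aca" with length 3

3


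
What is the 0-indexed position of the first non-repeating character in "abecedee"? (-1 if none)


Input: abecedee
Character frequencies:
  'a': 1
  'b': 1
  'c': 1
  'd': 1
  'e': 4
Scanning left to right for freq == 1:
  Position 0 ('a'): unique! => answer = 0

0


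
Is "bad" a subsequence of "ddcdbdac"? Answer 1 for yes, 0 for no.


Check if "bad" is a subsequence of "ddcdbdac"
Greedy scan:
  Position 0 ('d'): no match needed
  Position 1 ('d'): no match needed
  Position 2 ('c'): no match needed
  Position 3 ('d'): no match needed
  Position 4 ('b'): matches sub[0] = 'b'
  Position 5 ('d'): no match needed
  Position 6 ('a'): matches sub[1] = 'a'
  Position 7 ('c'): no match needed
Only matched 2/3 characters => not a subsequence

0


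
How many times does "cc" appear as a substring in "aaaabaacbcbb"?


Searching for "cc" in "aaaabaacbcbb"
Scanning each position:
  Position 0: "aa" => no
  Position 1: "aa" => no
  Position 2: "aa" => no
  Position 3: "ab" => no
  Position 4: "ba" => no
  Position 5: "aa" => no
  Position 6: "ac" => no
  Position 7: "cb" => no
  Position 8: "bc" => no
  Position 9: "cb" => no
  Position 10: "bb" => no
Total occurrences: 0

0


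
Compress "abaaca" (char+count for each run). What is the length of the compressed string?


Input: abaaca
Runs:
  'a' x 1 => "a1"
  'b' x 1 => "b1"
  'a' x 2 => "a2"
  'c' x 1 => "c1"
  'a' x 1 => "a1"
Compressed: "a1b1a2c1a1"
Compressed length: 10

10


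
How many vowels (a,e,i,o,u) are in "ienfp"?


Input: ienfp
Checking each character:
  'i' at position 0: vowel (running total: 1)
  'e' at position 1: vowel (running total: 2)
  'n' at position 2: consonant
  'f' at position 3: consonant
  'p' at position 4: consonant
Total vowels: 2

2


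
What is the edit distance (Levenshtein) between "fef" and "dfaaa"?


Computing edit distance: "fef" -> "dfaaa"
DP table:
           d    f    a    a    a
      0    1    2    3    4    5
  f   1    1    1    2    3    4
  e   2    2    2    2    3    4
  f   3    3    2    3    3    4
Edit distance = dp[3][5] = 4

4


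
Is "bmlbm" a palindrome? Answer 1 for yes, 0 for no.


Input: bmlbm
Reversed: mblmb
  Compare pos 0 ('b') with pos 4 ('m'): MISMATCH
  Compare pos 1 ('m') with pos 3 ('b'): MISMATCH
Result: not a palindrome

0


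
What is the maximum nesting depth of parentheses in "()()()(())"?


Input: "()()()(())"
Tracking depth:
  Position 0 '(': depth becomes 1
  Position 1 ')': depth becomes 0
  Position 2 '(': depth becomes 1
  Position 3 ')': depth becomes 0
  Position 4 '(': depth becomes 1
  Position 5 ')': depth becomes 0
  Position 6 '(': depth becomes 1
  Position 7 '(': depth becomes 2
  Position 8 ')': depth becomes 1
  Position 9 ')': depth becomes 0
Maximum depth reached: 2

2


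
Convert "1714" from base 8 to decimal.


Input: "1714" in base 8
Positional expansion:
  Digit '1' (value 1) x 8^3 = 512
  Digit '7' (value 7) x 8^2 = 448
  Digit '1' (value 1) x 8^1 = 8
  Digit '4' (value 4) x 8^0 = 4
Sum = 972

972


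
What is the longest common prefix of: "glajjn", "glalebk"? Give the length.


Words: glajjn, glalebk
  Position 0: all 'g' => match
  Position 1: all 'l' => match
  Position 2: all 'a' => match
  Position 3: ('j', 'l') => mismatch, stop
LCP = "gla" (length 3)

3


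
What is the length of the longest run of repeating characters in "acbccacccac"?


Input: "acbccacccac"
Scanning for longest run:
  Position 1 ('c'): new char, reset run to 1
  Position 2 ('b'): new char, reset run to 1
  Position 3 ('c'): new char, reset run to 1
  Position 4 ('c'): continues run of 'c', length=2
  Position 5 ('a'): new char, reset run to 1
  Position 6 ('c'): new char, reset run to 1
  Position 7 ('c'): continues run of 'c', length=2
  Position 8 ('c'): continues run of 'c', length=3
  Position 9 ('a'): new char, reset run to 1
  Position 10 ('c'): new char, reset run to 1
Longest run: 'c' with length 3

3


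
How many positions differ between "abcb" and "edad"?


Comparing "abcb" and "edad" position by position:
  Position 0: 'a' vs 'e' => DIFFER
  Position 1: 'b' vs 'd' => DIFFER
  Position 2: 'c' vs 'a' => DIFFER
  Position 3: 'b' vs 'd' => DIFFER
Positions that differ: 4

4


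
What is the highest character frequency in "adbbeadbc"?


Input: adbbeadbc
Character counts:
  'a': 2
  'b': 3
  'c': 1
  'd': 2
  'e': 1
Maximum frequency: 3

3


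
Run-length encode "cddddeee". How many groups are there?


Input: cddddeee
Scanning for consecutive runs:
  Group 1: 'c' x 1 (positions 0-0)
  Group 2: 'd' x 4 (positions 1-4)
  Group 3: 'e' x 3 (positions 5-7)
Total groups: 3

3


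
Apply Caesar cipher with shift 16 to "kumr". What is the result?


Caesar cipher: shift "kumr" by 16
  'k' (pos 10) + 16 = pos 0 = 'a'
  'u' (pos 20) + 16 = pos 10 = 'k'
  'm' (pos 12) + 16 = pos 2 = 'c'
  'r' (pos 17) + 16 = pos 7 = 'h'
Result: akch

akch


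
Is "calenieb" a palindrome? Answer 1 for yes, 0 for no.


Input: calenieb
Reversed: beinelac
  Compare pos 0 ('c') with pos 7 ('b'): MISMATCH
  Compare pos 1 ('a') with pos 6 ('e'): MISMATCH
  Compare pos 2 ('l') with pos 5 ('i'): MISMATCH
  Compare pos 3 ('e') with pos 4 ('n'): MISMATCH
Result: not a palindrome

0


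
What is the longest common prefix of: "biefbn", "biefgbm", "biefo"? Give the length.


Words: biefbn, biefgbm, biefo
  Position 0: all 'b' => match
  Position 1: all 'i' => match
  Position 2: all 'e' => match
  Position 3: all 'f' => match
  Position 4: ('b', 'g', 'o') => mismatch, stop
LCP = "bief" (length 4)

4


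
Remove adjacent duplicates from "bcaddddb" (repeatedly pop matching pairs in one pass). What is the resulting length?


Input: bcaddddb
Stack-based adjacent duplicate removal:
  Read 'b': push. Stack: b
  Read 'c': push. Stack: bc
  Read 'a': push. Stack: bca
  Read 'd': push. Stack: bcad
  Read 'd': matches stack top 'd' => pop. Stack: bca
  Read 'd': push. Stack: bcad
  Read 'd': matches stack top 'd' => pop. Stack: bca
  Read 'b': push. Stack: bcab
Final stack: "bcab" (length 4)

4


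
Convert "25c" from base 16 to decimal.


Input: "25c" in base 16
Positional expansion:
  Digit '2' (value 2) x 16^2 = 512
  Digit '5' (value 5) x 16^1 = 80
  Digit 'c' (value 12) x 16^0 = 12
Sum = 604

604


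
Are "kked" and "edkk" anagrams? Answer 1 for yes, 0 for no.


Strings: "kked", "edkk"
Sorted first:  dekk
Sorted second: dekk
Sorted forms match => anagrams

1


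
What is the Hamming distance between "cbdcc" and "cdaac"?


Comparing "cbdcc" and "cdaac" position by position:
  Position 0: 'c' vs 'c' => same
  Position 1: 'b' vs 'd' => differ
  Position 2: 'd' vs 'a' => differ
  Position 3: 'c' vs 'a' => differ
  Position 4: 'c' vs 'c' => same
Total differences (Hamming distance): 3

3


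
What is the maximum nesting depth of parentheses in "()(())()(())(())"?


Input: "()(())()(())(())"
Tracking depth:
  Position 0 '(': depth becomes 1
  Position 1 ')': depth becomes 0
  Position 2 '(': depth becomes 1
  Position 3 '(': depth becomes 2
  Position 4 ')': depth becomes 1
  Position 5 ')': depth becomes 0
  Position 6 '(': depth becomes 1
  Position 7 ')': depth becomes 0
  Position 8 '(': depth becomes 1
  Position 9 '(': depth becomes 2
  Position 10 ')': depth becomes 1
  Position 11 ')': depth becomes 0
  Position 12 '(': depth becomes 1
  Position 13 '(': depth becomes 2
  Position 14 ')': depth becomes 1
  Position 15 ')': depth becomes 0
Maximum depth reached: 2

2


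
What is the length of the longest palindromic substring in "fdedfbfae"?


Input: "fdedfbfae"
Checking substrings for palindromes:
  [0:5] "fdedf" (len 5) => palindrome
  [1:4] "ded" (len 3) => palindrome
  [4:7] "fbf" (len 3) => palindrome
Longest palindromic substring: "fdedf" with length 5

5


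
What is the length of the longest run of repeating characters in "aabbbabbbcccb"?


Input: "aabbbabbbcccb"
Scanning for longest run:
  Position 1 ('a'): continues run of 'a', length=2
  Position 2 ('b'): new char, reset run to 1
  Position 3 ('b'): continues run of 'b', length=2
  Position 4 ('b'): continues run of 'b', length=3
  Position 5 ('a'): new char, reset run to 1
  Position 6 ('b'): new char, reset run to 1
  Position 7 ('b'): continues run of 'b', length=2
  Position 8 ('b'): continues run of 'b', length=3
  Position 9 ('c'): new char, reset run to 1
  Position 10 ('c'): continues run of 'c', length=2
  Position 11 ('c'): continues run of 'c', length=3
  Position 12 ('b'): new char, reset run to 1
Longest run: 'b' with length 3

3


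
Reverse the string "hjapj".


Input: hjapj
Reading characters right to left:
  Position 4: 'j'
  Position 3: 'p'
  Position 2: 'a'
  Position 1: 'j'
  Position 0: 'h'
Reversed: jpajh

jpajh


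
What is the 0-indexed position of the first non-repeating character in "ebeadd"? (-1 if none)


Input: ebeadd
Character frequencies:
  'a': 1
  'b': 1
  'd': 2
  'e': 2
Scanning left to right for freq == 1:
  Position 0 ('e'): freq=2, skip
  Position 1 ('b'): unique! => answer = 1

1


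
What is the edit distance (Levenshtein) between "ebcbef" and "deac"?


Computing edit distance: "ebcbef" -> "deac"
DP table:
           d    e    a    c
      0    1    2    3    4
  e   1    1    1    2    3
  b   2    2    2    2    3
  c   3    3    3    3    2
  b   4    4    4    4    3
  e   5    5    4    5    4
  f   6    6    5    5    5
Edit distance = dp[6][4] = 5

5


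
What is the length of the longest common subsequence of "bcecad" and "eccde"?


LCS of "bcecad" and "eccde"
DP table:
           e    c    c    d    e
      0    0    0    0    0    0
  b   0    0    0    0    0    0
  c   0    0    1    1    1    1
  e   0    1    1    1    1    2
  c   0    1    2    2    2    2
  a   0    1    2    2    2    2
  d   0    1    2    2    3    3
LCS length = dp[6][5] = 3

3


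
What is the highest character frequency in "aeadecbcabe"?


Input: aeadecbcabe
Character counts:
  'a': 3
  'b': 2
  'c': 2
  'd': 1
  'e': 3
Maximum frequency: 3

3


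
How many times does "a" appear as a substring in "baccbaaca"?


Searching for "a" in "baccbaaca"
Scanning each position:
  Position 0: "b" => no
  Position 1: "a" => MATCH
  Position 2: "c" => no
  Position 3: "c" => no
  Position 4: "b" => no
  Position 5: "a" => MATCH
  Position 6: "a" => MATCH
  Position 7: "c" => no
  Position 8: "a" => MATCH
Total occurrences: 4

4


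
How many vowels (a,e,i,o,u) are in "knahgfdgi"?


Input: knahgfdgi
Checking each character:
  'k' at position 0: consonant
  'n' at position 1: consonant
  'a' at position 2: vowel (running total: 1)
  'h' at position 3: consonant
  'g' at position 4: consonant
  'f' at position 5: consonant
  'd' at position 6: consonant
  'g' at position 7: consonant
  'i' at position 8: vowel (running total: 2)
Total vowels: 2

2


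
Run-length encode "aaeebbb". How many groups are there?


Input: aaeebbb
Scanning for consecutive runs:
  Group 1: 'a' x 2 (positions 0-1)
  Group 2: 'e' x 2 (positions 2-3)
  Group 3: 'b' x 3 (positions 4-6)
Total groups: 3

3


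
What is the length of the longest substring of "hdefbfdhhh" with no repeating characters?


Input: "hdefbfdhhh"
Sliding window (track last position of each char):
  Position 0 ('h'): window [0,0] length 1 -- new best
  Position 1 ('d'): window [0,1] length 2 -- new best
  Position 2 ('e'): window [0,2] length 3 -- new best
  Position 3 ('f'): window [0,3] length 4 -- new best
  Position 4 ('b'): window [0,4] length 5 -- new best
  Position 5 ('f'): repeat (last at 3), move window start to 4
  Position 5 ('f'): window [4,5] length 2
  Position 6 ('d'): window [4,6] length 3
  Position 7 ('h'): window [4,7] length 4
  Position 8 ('h'): repeat (last at 7), move window start to 8
  Position 8 ('h'): window [8,8] length 1
  Position 9 ('h'): repeat (last at 8), move window start to 9
  Position 9 ('h'): window [9,9] length 1
Longest substring with no repeats: "hdefb" with length 5

5


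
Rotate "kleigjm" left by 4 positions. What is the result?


Input: "kleigjm", rotate left by 4
First 4 characters: "klei"
Remaining characters: "gjm"
Concatenate remaining + first: "gjm" + "klei" = "gjmklei"

gjmklei


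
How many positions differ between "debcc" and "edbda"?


Comparing "debcc" and "edbda" position by position:
  Position 0: 'd' vs 'e' => DIFFER
  Position 1: 'e' vs 'd' => DIFFER
  Position 2: 'b' vs 'b' => same
  Position 3: 'c' vs 'd' => DIFFER
  Position 4: 'c' vs 'a' => DIFFER
Positions that differ: 4

4


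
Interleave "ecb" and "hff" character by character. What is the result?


Interleaving "ecb" and "hff":
  Position 0: 'e' from first, 'h' from second => "eh"
  Position 1: 'c' from first, 'f' from second => "cf"
  Position 2: 'b' from first, 'f' from second => "bf"
Result: ehcfbf

ehcfbf


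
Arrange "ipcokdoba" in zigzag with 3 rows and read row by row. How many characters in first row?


Zigzag "ipcokdoba" into 3 rows:
Placing characters:
  'i' => row 0
  'p' => row 1
  'c' => row 2
  'o' => row 1
  'k' => row 0
  'd' => row 1
  'o' => row 2
  'b' => row 1
  'a' => row 0
Rows:
  Row 0: "ika"
  Row 1: "podb"
  Row 2: "co"
First row length: 3

3


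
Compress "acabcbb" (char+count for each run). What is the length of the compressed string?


Input: acabcbb
Runs:
  'a' x 1 => "a1"
  'c' x 1 => "c1"
  'a' x 1 => "a1"
  'b' x 1 => "b1"
  'c' x 1 => "c1"
  'b' x 2 => "b2"
Compressed: "a1c1a1b1c1b2"
Compressed length: 12

12


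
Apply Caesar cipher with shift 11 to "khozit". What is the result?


Caesar cipher: shift "khozit" by 11
  'k' (pos 10) + 11 = pos 21 = 'v'
  'h' (pos 7) + 11 = pos 18 = 's'
  'o' (pos 14) + 11 = pos 25 = 'z'
  'z' (pos 25) + 11 = pos 10 = 'k'
  'i' (pos 8) + 11 = pos 19 = 't'
  't' (pos 19) + 11 = pos 4 = 'e'
Result: vszkte

vszkte


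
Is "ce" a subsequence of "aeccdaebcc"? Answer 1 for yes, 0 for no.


Check if "ce" is a subsequence of "aeccdaebcc"
Greedy scan:
  Position 0 ('a'): no match needed
  Position 1 ('e'): no match needed
  Position 2 ('c'): matches sub[0] = 'c'
  Position 3 ('c'): no match needed
  Position 4 ('d'): no match needed
  Position 5 ('a'): no match needed
  Position 6 ('e'): matches sub[1] = 'e'
  Position 7 ('b'): no match needed
  Position 8 ('c'): no match needed
  Position 9 ('c'): no match needed
All 2 characters matched => is a subsequence

1


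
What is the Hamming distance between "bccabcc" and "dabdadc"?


Comparing "bccabcc" and "dabdadc" position by position:
  Position 0: 'b' vs 'd' => differ
  Position 1: 'c' vs 'a' => differ
  Position 2: 'c' vs 'b' => differ
  Position 3: 'a' vs 'd' => differ
  Position 4: 'b' vs 'a' => differ
  Position 5: 'c' vs 'd' => differ
  Position 6: 'c' vs 'c' => same
Total differences (Hamming distance): 6

6


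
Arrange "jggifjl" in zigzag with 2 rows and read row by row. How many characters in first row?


Zigzag "jggifjl" into 2 rows:
Placing characters:
  'j' => row 0
  'g' => row 1
  'g' => row 0
  'i' => row 1
  'f' => row 0
  'j' => row 1
  'l' => row 0
Rows:
  Row 0: "jgfl"
  Row 1: "gij"
First row length: 4

4


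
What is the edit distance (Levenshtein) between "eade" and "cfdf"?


Computing edit distance: "eade" -> "cfdf"
DP table:
           c    f    d    f
      0    1    2    3    4
  e   1    1    2    3    4
  a   2    2    2    3    4
  d   3    3    3    2    3
  e   4    4    4    3    3
Edit distance = dp[4][4] = 3

3


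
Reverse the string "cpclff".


Input: cpclff
Reading characters right to left:
  Position 5: 'f'
  Position 4: 'f'
  Position 3: 'l'
  Position 2: 'c'
  Position 1: 'p'
  Position 0: 'c'
Reversed: fflcpc

fflcpc


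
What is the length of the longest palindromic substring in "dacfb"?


Input: "dacfb"
Checking substrings for palindromes:
  No multi-char palindromic substrings found
Longest palindromic substring: "d" with length 1

1


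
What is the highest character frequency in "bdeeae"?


Input: bdeeae
Character counts:
  'a': 1
  'b': 1
  'd': 1
  'e': 3
Maximum frequency: 3

3


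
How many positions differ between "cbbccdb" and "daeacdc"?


Comparing "cbbccdb" and "daeacdc" position by position:
  Position 0: 'c' vs 'd' => DIFFER
  Position 1: 'b' vs 'a' => DIFFER
  Position 2: 'b' vs 'e' => DIFFER
  Position 3: 'c' vs 'a' => DIFFER
  Position 4: 'c' vs 'c' => same
  Position 5: 'd' vs 'd' => same
  Position 6: 'b' vs 'c' => DIFFER
Positions that differ: 5

5


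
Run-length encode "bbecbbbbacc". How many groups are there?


Input: bbecbbbbacc
Scanning for consecutive runs:
  Group 1: 'b' x 2 (positions 0-1)
  Group 2: 'e' x 1 (positions 2-2)
  Group 3: 'c' x 1 (positions 3-3)
  Group 4: 'b' x 4 (positions 4-7)
  Group 5: 'a' x 1 (positions 8-8)
  Group 6: 'c' x 2 (positions 9-10)
Total groups: 6

6


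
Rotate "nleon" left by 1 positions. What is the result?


Input: "nleon", rotate left by 1
First 1 characters: "n"
Remaining characters: "leon"
Concatenate remaining + first: "leon" + "n" = "leonn"

leonn


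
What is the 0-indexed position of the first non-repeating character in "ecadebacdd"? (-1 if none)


Input: ecadebacdd
Character frequencies:
  'a': 2
  'b': 1
  'c': 2
  'd': 3
  'e': 2
Scanning left to right for freq == 1:
  Position 0 ('e'): freq=2, skip
  Position 1 ('c'): freq=2, skip
  Position 2 ('a'): freq=2, skip
  Position 3 ('d'): freq=3, skip
  Position 4 ('e'): freq=2, skip
  Position 5 ('b'): unique! => answer = 5

5


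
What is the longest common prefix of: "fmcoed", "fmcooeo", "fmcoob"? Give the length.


Words: fmcoed, fmcooeo, fmcoob
  Position 0: all 'f' => match
  Position 1: all 'm' => match
  Position 2: all 'c' => match
  Position 3: all 'o' => match
  Position 4: ('e', 'o', 'o') => mismatch, stop
LCP = "fmco" (length 4)

4


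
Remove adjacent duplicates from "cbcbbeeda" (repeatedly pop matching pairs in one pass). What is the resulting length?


Input: cbcbbeeda
Stack-based adjacent duplicate removal:
  Read 'c': push. Stack: c
  Read 'b': push. Stack: cb
  Read 'c': push. Stack: cbc
  Read 'b': push. Stack: cbcb
  Read 'b': matches stack top 'b' => pop. Stack: cbc
  Read 'e': push. Stack: cbce
  Read 'e': matches stack top 'e' => pop. Stack: cbc
  Read 'd': push. Stack: cbcd
  Read 'a': push. Stack: cbcda
Final stack: "cbcda" (length 5)

5


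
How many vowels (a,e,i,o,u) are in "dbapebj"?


Input: dbapebj
Checking each character:
  'd' at position 0: consonant
  'b' at position 1: consonant
  'a' at position 2: vowel (running total: 1)
  'p' at position 3: consonant
  'e' at position 4: vowel (running total: 2)
  'b' at position 5: consonant
  'j' at position 6: consonant
Total vowels: 2

2


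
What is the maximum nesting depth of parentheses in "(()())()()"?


Input: "(()())()()"
Tracking depth:
  Position 0 '(': depth becomes 1
  Position 1 '(': depth becomes 2
  Position 2 ')': depth becomes 1
  Position 3 '(': depth becomes 2
  Position 4 ')': depth becomes 1
  Position 5 ')': depth becomes 0
  Position 6 '(': depth becomes 1
  Position 7 ')': depth becomes 0
  Position 8 '(': depth becomes 1
  Position 9 ')': depth becomes 0
Maximum depth reached: 2

2


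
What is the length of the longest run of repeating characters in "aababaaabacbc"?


Input: "aababaaabacbc"
Scanning for longest run:
  Position 1 ('a'): continues run of 'a', length=2
  Position 2 ('b'): new char, reset run to 1
  Position 3 ('a'): new char, reset run to 1
  Position 4 ('b'): new char, reset run to 1
  Position 5 ('a'): new char, reset run to 1
  Position 6 ('a'): continues run of 'a', length=2
  Position 7 ('a'): continues run of 'a', length=3
  Position 8 ('b'): new char, reset run to 1
  Position 9 ('a'): new char, reset run to 1
  Position 10 ('c'): new char, reset run to 1
  Position 11 ('b'): new char, reset run to 1
  Position 12 ('c'): new char, reset run to 1
Longest run: 'a' with length 3

3


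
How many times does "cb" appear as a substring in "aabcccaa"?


Searching for "cb" in "aabcccaa"
Scanning each position:
  Position 0: "aa" => no
  Position 1: "ab" => no
  Position 2: "bc" => no
  Position 3: "cc" => no
  Position 4: "cc" => no
  Position 5: "ca" => no
  Position 6: "aa" => no
Total occurrences: 0

0


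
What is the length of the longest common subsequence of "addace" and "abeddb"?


LCS of "addace" and "abeddb"
DP table:
           a    b    e    d    d    b
      0    0    0    0    0    0    0
  a   0    1    1    1    1    1    1
  d   0    1    1    1    2    2    2
  d   0    1    1    1    2    3    3
  a   0    1    1    1    2    3    3
  c   0    1    1    1    2    3    3
  e   0    1    1    2    2    3    3
LCS length = dp[6][6] = 3

3


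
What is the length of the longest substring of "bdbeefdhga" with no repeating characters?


Input: "bdbeefdhga"
Sliding window (track last position of each char):
  Position 0 ('b'): window [0,0] length 1 -- new best
  Position 1 ('d'): window [0,1] length 2 -- new best
  Position 2 ('b'): repeat (last at 0), move window start to 1
  Position 2 ('b'): window [1,2] length 2
  Position 3 ('e'): window [1,3] length 3 -- new best
  Position 4 ('e'): repeat (last at 3), move window start to 4
  Position 4 ('e'): window [4,4] length 1
  Position 5 ('f'): window [4,5] length 2
  Position 6 ('d'): window [4,6] length 3
  Position 7 ('h'): window [4,7] length 4 -- new best
  Position 8 ('g'): window [4,8] length 5 -- new best
  Position 9 ('a'): window [4,9] length 6 -- new best
Longest substring with no repeats: "efdhga" with length 6

6


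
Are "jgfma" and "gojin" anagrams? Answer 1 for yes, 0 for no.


Strings: "jgfma", "gojin"
Sorted first:  afgjm
Sorted second: gijno
Differ at position 0: 'a' vs 'g' => not anagrams

0


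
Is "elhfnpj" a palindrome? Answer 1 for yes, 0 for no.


Input: elhfnpj
Reversed: jpnfhle
  Compare pos 0 ('e') with pos 6 ('j'): MISMATCH
  Compare pos 1 ('l') with pos 5 ('p'): MISMATCH
  Compare pos 2 ('h') with pos 4 ('n'): MISMATCH
Result: not a palindrome

0


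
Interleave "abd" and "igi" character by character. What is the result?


Interleaving "abd" and "igi":
  Position 0: 'a' from first, 'i' from second => "ai"
  Position 1: 'b' from first, 'g' from second => "bg"
  Position 2: 'd' from first, 'i' from second => "di"
Result: aibgdi

aibgdi
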